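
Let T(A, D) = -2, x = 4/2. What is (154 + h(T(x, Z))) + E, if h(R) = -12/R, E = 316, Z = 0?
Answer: 476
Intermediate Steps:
x = 2 (x = 4*(1/2) = 2)
(154 + h(T(x, Z))) + E = (154 - 12/(-2)) + 316 = (154 - 12*(-1/2)) + 316 = (154 + 6) + 316 = 160 + 316 = 476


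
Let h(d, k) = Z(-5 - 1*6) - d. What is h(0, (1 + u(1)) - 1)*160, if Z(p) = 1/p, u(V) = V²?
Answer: -160/11 ≈ -14.545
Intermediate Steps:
h(d, k) = -1/11 - d (h(d, k) = 1/(-5 - 1*6) - d = 1/(-5 - 6) - d = 1/(-11) - d = -1/11 - d)
h(0, (1 + u(1)) - 1)*160 = (-1/11 - 1*0)*160 = (-1/11 + 0)*160 = -1/11*160 = -160/11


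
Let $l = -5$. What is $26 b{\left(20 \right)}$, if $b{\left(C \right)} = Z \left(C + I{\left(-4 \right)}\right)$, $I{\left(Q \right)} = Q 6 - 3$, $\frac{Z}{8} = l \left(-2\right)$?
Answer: $-14560$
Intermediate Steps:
$Z = 80$ ($Z = 8 \left(\left(-5\right) \left(-2\right)\right) = 8 \cdot 10 = 80$)
$I{\left(Q \right)} = -3 + 6 Q$ ($I{\left(Q \right)} = 6 Q - 3 = -3 + 6 Q$)
$b{\left(C \right)} = -2160 + 80 C$ ($b{\left(C \right)} = 80 \left(C + \left(-3 + 6 \left(-4\right)\right)\right) = 80 \left(C - 27\right) = 80 \left(-27 + C\right) = -2160 + 80 C$)
$26 b{\left(20 \right)} = 26 \left(-2160 + 80 \cdot 20\right) = 26 \left(-2160 + 1600\right) = 26 \left(-560\right) = -14560$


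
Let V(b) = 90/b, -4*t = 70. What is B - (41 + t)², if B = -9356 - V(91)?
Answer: -3606963/364 ≈ -9909.2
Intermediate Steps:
t = -35/2 (t = -¼*70 = -35/2 ≈ -17.500)
B = -851486/91 (B = -9356 - 90/91 = -851486/91 ≈ -9357.0)
B - (41 + t)² = -851486/91 - (41 - 35/2)² = -851486/91 - (47/2)² = -851486/91 - 1*2209/4 = -851486/91 - 2209/4 = -3606963/364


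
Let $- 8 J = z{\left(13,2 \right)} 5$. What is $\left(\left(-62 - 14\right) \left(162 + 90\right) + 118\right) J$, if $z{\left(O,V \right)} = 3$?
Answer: $\frac{142755}{4} \approx 35689.0$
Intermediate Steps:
$J = - \frac{15}{8}$ ($J = - \frac{3 \cdot 5}{8} = \left(- \frac{1}{8}\right) 15 = - \frac{15}{8} \approx -1.875$)
$\left(\left(-62 - 14\right) \left(162 + 90\right) + 118\right) J = \left(\left(-62 - 14\right) \left(162 + 90\right) + 118\right) \left(- \frac{15}{8}\right) = \left(\left(-76\right) 252 + 118\right) \left(- \frac{15}{8}\right) = \left(-19152 + 118\right) \left(- \frac{15}{8}\right) = \left(-19034\right) \left(- \frac{15}{8}\right) = \frac{142755}{4}$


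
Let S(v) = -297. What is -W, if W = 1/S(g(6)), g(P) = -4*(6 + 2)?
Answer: 1/297 ≈ 0.0033670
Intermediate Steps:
g(P) = -32 (g(P) = -4*8 = -32)
W = -1/297 (W = 1/(-297) = -1/297 ≈ -0.0033670)
-W = -1*(-1/297) = 1/297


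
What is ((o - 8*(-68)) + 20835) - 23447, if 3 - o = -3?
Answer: -2062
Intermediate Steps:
o = 6 (o = 3 - 1*(-3) = 3 + 3 = 6)
((o - 8*(-68)) + 20835) - 23447 = ((6 - 8*(-68)) + 20835) - 23447 = ((6 + 544) + 20835) - 23447 = (550 + 20835) - 23447 = 21385 - 23447 = -2062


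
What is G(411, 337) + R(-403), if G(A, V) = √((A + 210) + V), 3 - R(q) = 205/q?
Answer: 1414/403 + √958 ≈ 34.460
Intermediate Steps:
R(q) = 3 - 205/q
G(A, V) = √(210 + A + V) (G(A, V) = √((210 + A) + V) = √(210 + A + V))
G(411, 337) + R(-403) = √(210 + 411 + 337) + (3 - 205/(-403)) = √958 + (3 - 205*(-1/403)) = √958 + (3 + 205/403) = √958 + 1414/403 = 1414/403 + √958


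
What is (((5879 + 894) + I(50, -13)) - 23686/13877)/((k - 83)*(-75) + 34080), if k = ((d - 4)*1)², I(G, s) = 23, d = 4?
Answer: 94284406/559312485 ≈ 0.16857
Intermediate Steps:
k = 0 (k = ((4 - 4)*1)² = (0*1)² = 0² = 0)
(((5879 + 894) + I(50, -13)) - 23686/13877)/((k - 83)*(-75) + 34080) = (((5879 + 894) + 23) - 23686/13877)/((0 - 83)*(-75) + 34080) = ((6773 + 23) - 23686*1/13877)/(-83*(-75) + 34080) = (6796 - 23686/13877)/(6225 + 34080) = (94284406/13877)/40305 = (94284406/13877)*(1/40305) = 94284406/559312485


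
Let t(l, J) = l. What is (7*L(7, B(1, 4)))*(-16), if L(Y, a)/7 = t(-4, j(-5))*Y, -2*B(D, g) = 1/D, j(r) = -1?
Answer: 21952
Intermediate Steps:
B(D, g) = -1/(2*D)
L(Y, a) = -28*Y (L(Y, a) = 7*(-4*Y) = -28*Y)
(7*L(7, B(1, 4)))*(-16) = (7*(-28*7))*(-16) = (7*(-196))*(-16) = -1372*(-16) = 21952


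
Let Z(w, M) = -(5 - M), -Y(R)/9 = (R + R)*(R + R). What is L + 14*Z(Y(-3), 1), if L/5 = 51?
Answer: 199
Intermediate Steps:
Y(R) = -36*R² (Y(R) = -9*(R + R)*(R + R) = -9*2*R*2*R = -36*R²)
Z(w, M) = -5 + M
L = 255 (L = 5*51 = 255)
L + 14*Z(Y(-3), 1) = 255 + 14*(-5 + 1) = 255 + 14*(-4) = 255 - 56 = 199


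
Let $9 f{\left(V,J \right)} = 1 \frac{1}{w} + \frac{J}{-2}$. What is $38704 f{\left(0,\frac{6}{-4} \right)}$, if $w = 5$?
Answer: $\frac{183844}{45} \approx 4085.4$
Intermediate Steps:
$f{\left(V,J \right)} = \frac{1}{45} - \frac{J}{18}$ ($f{\left(V,J \right)} = \frac{1 \cdot \frac{1}{5} + \frac{J}{-2}}{9} = \frac{1 \cdot \frac{1}{5} + J \left(- \frac{1}{2}\right)}{9} = \frac{\frac{1}{5} - \frac{J}{2}}{9} = \frac{1}{45} - \frac{J}{18}$)
$38704 f{\left(0,\frac{6}{-4} \right)} = 38704 \left(\frac{1}{45} - \frac{6 \frac{1}{-4}}{18}\right) = 38704 \left(\frac{1}{45} - \frac{6 \left(- \frac{1}{4}\right)}{18}\right) = 38704 \left(\frac{1}{45} - - \frac{1}{12}\right) = 38704 \left(\frac{1}{45} + \frac{1}{12}\right) = 38704 \cdot \frac{19}{180} = \frac{183844}{45}$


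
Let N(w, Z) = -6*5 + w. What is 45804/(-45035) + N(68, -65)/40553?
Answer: -1855778282/1826304355 ≈ -1.0161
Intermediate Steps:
N(w, Z) = -30 + w
45804/(-45035) + N(68, -65)/40553 = 45804/(-45035) + (-30 + 68)/40553 = 45804*(-1/45035) + 38*(1/40553) = -45804/45035 + 38/40553 = -1855778282/1826304355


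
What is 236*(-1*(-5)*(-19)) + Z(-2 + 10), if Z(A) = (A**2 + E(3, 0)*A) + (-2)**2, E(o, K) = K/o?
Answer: -22352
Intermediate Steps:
Z(A) = 4 + A**2 (Z(A) = (A**2 + (0/3)*A) + (-2)**2 = (A**2 + (0*(1/3))*A) + 4 = (A**2 + 0*A) + 4 = (A**2 + 0) + 4 = A**2 + 4 = 4 + A**2)
236*(-1*(-5)*(-19)) + Z(-2 + 10) = 236*(-1*(-5)*(-19)) + (4 + (-2 + 10)**2) = 236*(5*(-19)) + (4 + 8**2) = 236*(-95) + (4 + 64) = -22420 + 68 = -22352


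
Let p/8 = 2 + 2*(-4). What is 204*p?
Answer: -9792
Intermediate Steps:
p = -48 (p = 8*(2 + 2*(-4)) = 8*(2 - 8) = 8*(-6) = -48)
204*p = 204*(-48) = -9792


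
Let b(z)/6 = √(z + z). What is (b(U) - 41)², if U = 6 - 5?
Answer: 1753 - 492*√2 ≈ 1057.2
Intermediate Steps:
U = 1
b(z) = 6*√2*√z (b(z) = 6*√(z + z) = 6*√(2*z) = 6*(√2*√z) = 6*√2*√z)
(b(U) - 41)² = (6*√2*√1 - 41)² = (6*√2*1 - 41)² = (6*√2 - 41)² = (-41 + 6*√2)²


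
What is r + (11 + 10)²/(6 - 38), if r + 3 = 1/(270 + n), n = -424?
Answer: -41365/2464 ≈ -16.788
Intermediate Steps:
r = -463/154 (r = -3 + 1/(270 - 424) = -3 + 1/(-154) = -3 - 1/154 = -463/154 ≈ -3.0065)
r + (11 + 10)²/(6 - 38) = -463/154 + (11 + 10)²/(6 - 38) = -463/154 + 21²/(-32) = -463/154 - 1/32*441 = -463/154 - 441/32 = -41365/2464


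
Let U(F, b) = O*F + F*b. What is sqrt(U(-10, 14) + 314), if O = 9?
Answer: 2*sqrt(21) ≈ 9.1651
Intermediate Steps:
U(F, b) = 9*F + F*b
sqrt(U(-10, 14) + 314) = sqrt(-10*(9 + 14) + 314) = sqrt(-10*23 + 314) = sqrt(-230 + 314) = sqrt(84) = 2*sqrt(21)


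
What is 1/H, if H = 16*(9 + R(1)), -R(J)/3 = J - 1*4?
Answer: 1/288 ≈ 0.0034722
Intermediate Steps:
R(J) = 12 - 3*J (R(J) = -3*(J - 1*4) = -3*(J - 4) = -3*(-4 + J) = 12 - 3*J)
H = 288 (H = 16*(9 + (12 - 3*1)) = 16*(9 + (12 - 3)) = 16*(9 + 9) = 16*18 = 288)
1/H = 1/288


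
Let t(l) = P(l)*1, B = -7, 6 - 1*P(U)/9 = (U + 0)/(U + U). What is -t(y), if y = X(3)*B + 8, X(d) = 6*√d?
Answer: -99/2 ≈ -49.500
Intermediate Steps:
P(U) = 99/2 (P(U) = 54 - 9*(U + 0)/(U + U) = 54 - 9*U/(2*U) = 54 - 9*U*1/(2*U) = 54 - 9*½ = 54 - 9/2 = 99/2)
y = 8 - 42*√3 (y = (6*√3)*(-7) + 8 = -42*√3 + 8 = 8 - 42*√3 ≈ -64.746)
t(l) = 99/2 (t(l) = (99/2)*1 = 99/2)
-t(y) = -1*99/2 = -99/2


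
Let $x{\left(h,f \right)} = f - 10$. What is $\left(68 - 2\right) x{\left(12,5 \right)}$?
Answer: $-330$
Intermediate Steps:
$x{\left(h,f \right)} = -10 + f$
$\left(68 - 2\right) x{\left(12,5 \right)} = \left(68 - 2\right) \left(-10 + 5\right) = 66 \left(-5\right) = -330$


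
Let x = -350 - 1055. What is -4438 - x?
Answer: -3033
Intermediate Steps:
x = -1405
-4438 - x = -4438 - 1*(-1405) = -4438 + 1405 = -3033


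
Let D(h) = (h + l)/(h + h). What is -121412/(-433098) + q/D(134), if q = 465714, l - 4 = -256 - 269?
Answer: -3003083330114/9311607 ≈ -3.2251e+5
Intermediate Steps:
l = -521 (l = 4 + (-256 - 269) = 4 - 525 = -521)
D(h) = (-521 + h)/(2*h) (D(h) = (h - 521)/(h + h) = (-521 + h)/((2*h)) = (-521 + h)*(1/(2*h)) = (-521 + h)/(2*h))
-121412/(-433098) + q/D(134) = -121412/(-433098) + 465714/(((½)*(-521 + 134)/134)) = -121412*(-1/433098) + 465714/(((½)*(1/134)*(-387))) = 60706/216549 + 465714/(-387/268) = 60706/216549 + 465714*(-268/387) = 60706/216549 - 13867928/43 = -3003083330114/9311607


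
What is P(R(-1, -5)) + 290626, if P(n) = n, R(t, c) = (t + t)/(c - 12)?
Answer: 4940644/17 ≈ 2.9063e+5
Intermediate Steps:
R(t, c) = 2*t/(-12 + c) (R(t, c) = (2*t)/(-12 + c) = 2*t/(-12 + c))
P(R(-1, -5)) + 290626 = 2*(-1)/(-12 - 5) + 290626 = 2*(-1)/(-17) + 290626 = 2*(-1)*(-1/17) + 290626 = 2/17 + 290626 = 4940644/17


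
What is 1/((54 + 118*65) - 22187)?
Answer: -1/14463 ≈ -6.9142e-5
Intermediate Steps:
1/((54 + 118*65) - 22187) = 1/((54 + 7670) - 22187) = 1/(7724 - 22187) = 1/(-14463) = -1/14463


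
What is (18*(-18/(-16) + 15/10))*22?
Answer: 2079/2 ≈ 1039.5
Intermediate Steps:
(18*(-18/(-16) + 15/10))*22 = (18*(-18*(-1/16) + 15*(1/10)))*22 = (18*(9/8 + 3/2))*22 = (18*(21/8))*22 = (189/4)*22 = 2079/2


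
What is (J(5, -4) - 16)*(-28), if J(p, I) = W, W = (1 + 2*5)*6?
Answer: -1400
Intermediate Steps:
W = 66 (W = (1 + 10)*6 = 11*6 = 66)
J(p, I) = 66
(J(5, -4) - 16)*(-28) = (66 - 16)*(-28) = 50*(-28) = -1400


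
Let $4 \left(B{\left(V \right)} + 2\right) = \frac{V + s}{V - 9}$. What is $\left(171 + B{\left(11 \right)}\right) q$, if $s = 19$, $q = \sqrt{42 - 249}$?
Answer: $\frac{2073 i \sqrt{23}}{4} \approx 2485.4 i$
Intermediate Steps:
$q = 3 i \sqrt{23}$ ($q = \sqrt{-207} = 3 i \sqrt{23} \approx 14.387 i$)
$B{\left(V \right)} = -2 + \frac{19 + V}{4 \left(-9 + V\right)}$ ($B{\left(V \right)} = -2 + \frac{\left(V + 19\right) \frac{1}{V - 9}}{4} = -2 + \frac{\left(19 + V\right) \frac{1}{-9 + V}}{4} = -2 + \frac{\frac{1}{-9 + V} \left(19 + V\right)}{4} = -2 + \frac{19 + V}{4 \left(-9 + V\right)}$)
$\left(171 + B{\left(11 \right)}\right) q = \left(171 + \frac{7 \left(13 - 11\right)}{4 \left(-9 + 11\right)}\right) 3 i \sqrt{23} = \left(171 + \frac{7 \left(13 - 11\right)}{4 \cdot 2}\right) 3 i \sqrt{23} = \left(171 + \frac{7}{4} \cdot \frac{1}{2} \cdot 2\right) 3 i \sqrt{23} = \left(171 + \frac{7}{4}\right) 3 i \sqrt{23} = \frac{691 \cdot 3 i \sqrt{23}}{4} = \frac{2073 i \sqrt{23}}{4}$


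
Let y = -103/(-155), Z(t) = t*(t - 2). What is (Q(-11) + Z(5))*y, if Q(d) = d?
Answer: 412/155 ≈ 2.6581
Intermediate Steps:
Z(t) = t*(-2 + t)
y = 103/155 (y = -103*(-1/155) = 103/155 ≈ 0.66452)
(Q(-11) + Z(5))*y = (-11 + 5*(-2 + 5))*(103/155) = (-11 + 5*3)*(103/155) = (-11 + 15)*(103/155) = 4*(103/155) = 412/155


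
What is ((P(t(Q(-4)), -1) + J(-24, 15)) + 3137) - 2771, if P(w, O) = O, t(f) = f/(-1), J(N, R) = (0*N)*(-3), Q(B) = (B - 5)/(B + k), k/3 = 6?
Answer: 365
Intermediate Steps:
k = 18 (k = 3*6 = 18)
Q(B) = (-5 + B)/(18 + B) (Q(B) = (B - 5)/(B + 18) = (-5 + B)/(18 + B))
J(N, R) = 0 (J(N, R) = 0*(-3) = 0)
t(f) = -f (t(f) = f*(-1) = -f)
((P(t(Q(-4)), -1) + J(-24, 15)) + 3137) - 2771 = ((-1 + 0) + 3137) - 2771 = (-1 + 3137) - 2771 = 3136 - 2771 = 365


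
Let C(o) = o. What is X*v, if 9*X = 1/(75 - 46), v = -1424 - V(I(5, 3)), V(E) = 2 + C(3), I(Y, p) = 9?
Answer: -1429/261 ≈ -5.4751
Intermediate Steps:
V(E) = 5 (V(E) = 2 + 3 = 5)
v = -1429 (v = -1424 - 1*5 = -1424 - 5 = -1429)
X = 1/261 (X = 1/(9*(75 - 46)) = (1/9)/29 = (1/9)*(1/29) = 1/261 ≈ 0.0038314)
X*v = (1/261)*(-1429) = -1429/261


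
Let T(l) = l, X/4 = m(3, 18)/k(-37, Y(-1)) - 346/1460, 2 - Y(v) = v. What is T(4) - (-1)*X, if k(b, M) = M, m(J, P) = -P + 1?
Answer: -21478/1095 ≈ -19.615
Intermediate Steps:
Y(v) = 2 - v
m(J, P) = 1 - P
X = -25858/1095 (X = 4*((1 - 1*18)/(2 - 1*(-1)) - 346/1460) = 4*((1 - 18)/(2 + 1) - 346*1/1460) = 4*(-17/3 - 173/730) = 4*(-12929/2190) = -25858/1095 ≈ -23.615)
T(4) - (-1)*X = 4 - (-1)*(-25858)/1095 = 4 - 1*25858/1095 = 4 - 25858/1095 = -21478/1095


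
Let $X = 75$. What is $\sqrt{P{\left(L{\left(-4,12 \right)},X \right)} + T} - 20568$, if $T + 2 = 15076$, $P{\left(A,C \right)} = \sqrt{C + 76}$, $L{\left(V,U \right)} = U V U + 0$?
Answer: $-20568 + \sqrt{15074 + \sqrt{151}} \approx -20445.0$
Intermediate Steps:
$L{\left(V,U \right)} = V U^{2}$ ($L{\left(V,U \right)} = V U^{2} + 0 = V U^{2}$)
$P{\left(A,C \right)} = \sqrt{76 + C}$
$T = 15074$ ($T = -2 + 15076 = 15074$)
$\sqrt{P{\left(L{\left(-4,12 \right)},X \right)} + T} - 20568 = \sqrt{\sqrt{76 + 75} + 15074} - 20568 = \sqrt{\sqrt{151} + 15074} - 20568 = \sqrt{15074 + \sqrt{151}} - 20568 = -20568 + \sqrt{15074 + \sqrt{151}}$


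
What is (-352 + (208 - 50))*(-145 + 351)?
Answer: -39964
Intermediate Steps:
(-352 + (208 - 50))*(-145 + 351) = (-352 + 158)*206 = -194*206 = -39964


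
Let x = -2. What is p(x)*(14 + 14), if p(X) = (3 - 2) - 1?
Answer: 0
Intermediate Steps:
p(X) = 0 (p(X) = 1 - 1 = 0)
p(x)*(14 + 14) = 0*(14 + 14) = 0*28 = 0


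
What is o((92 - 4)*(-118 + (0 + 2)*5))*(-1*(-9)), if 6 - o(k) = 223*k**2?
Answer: -181284314058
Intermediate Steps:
o(k) = 6 - 223*k**2
o((92 - 4)*(-118 + (0 + 2)*5))*(-1*(-9)) = (6 - 223*(-118 + (0 + 2)*5)**2*(92 - 4)**2)*(-1*(-9)) = (6 - 223*7744*(-118 + 2*5)**2)*9 = (6 - 223*7744*(-118 + 10)**2)*9 = (6 - 223*(88*(-108))**2)*9 = (6 - 223*(-9504)**2)*9 = (6 - 223*90326016)*9 = (6 - 20142701568)*9 = -20142701562*9 = -181284314058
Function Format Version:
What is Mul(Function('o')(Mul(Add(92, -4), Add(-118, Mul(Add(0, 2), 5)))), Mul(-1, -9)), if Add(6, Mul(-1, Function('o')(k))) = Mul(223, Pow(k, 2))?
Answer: -181284314058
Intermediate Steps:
Function('o')(k) = Add(6, Mul(-223, Pow(k, 2))) (Function('o')(k) = Add(6, Mul(-1, Mul(223, Pow(k, 2)))) = Add(6, Mul(-223, Pow(k, 2))))
Mul(Function('o')(Mul(Add(92, -4), Add(-118, Mul(Add(0, 2), 5)))), Mul(-1, -9)) = Mul(Add(6, Mul(-223, Pow(Mul(Add(92, -4), Add(-118, Mul(Add(0, 2), 5))), 2))), Mul(-1, -9)) = Mul(Add(6, Mul(-223, Pow(Mul(88, Add(-118, Mul(2, 5))), 2))), 9) = Mul(Add(6, Mul(-223, Pow(Mul(88, Add(-118, 10)), 2))), 9) = Mul(Add(6, Mul(-223, Pow(Mul(88, -108), 2))), 9) = Mul(Add(6, Mul(-223, Pow(-9504, 2))), 9) = Mul(Add(6, Mul(-223, 90326016)), 9) = Mul(Add(6, -20142701568), 9) = Mul(-20142701562, 9) = -181284314058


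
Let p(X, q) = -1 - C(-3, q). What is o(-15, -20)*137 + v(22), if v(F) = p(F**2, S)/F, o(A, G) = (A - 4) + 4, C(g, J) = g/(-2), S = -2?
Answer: -90425/44 ≈ -2055.1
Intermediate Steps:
C(g, J) = -g/2 (C(g, J) = g*(-1/2) = -g/2)
o(A, G) = A (o(A, G) = (-4 + A) + 4 = A)
p(X, q) = -5/2 (p(X, q) = -1 - (-1)*(-3)/2 = -1 - 1*3/2 = -1 - 3/2 = -5/2)
v(F) = -5/(2*F)
o(-15, -20)*137 + v(22) = -15*137 - 5/2/22 = -2055 - 5/2*1/22 = -2055 - 5/44 = -90425/44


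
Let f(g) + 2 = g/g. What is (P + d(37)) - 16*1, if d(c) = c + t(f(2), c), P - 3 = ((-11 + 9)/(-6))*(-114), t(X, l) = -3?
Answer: -17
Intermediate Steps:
f(g) = -1 (f(g) = -2 + g/g = -2 + 1 = -1)
P = -35 (P = 3 + ((-11 + 9)/(-6))*(-114) = 3 - 2*(-⅙)*(-114) = 3 + (⅓)*(-114) = 3 - 38 = -35)
d(c) = -3 + c (d(c) = c - 3 = -3 + c)
(P + d(37)) - 16*1 = (-35 + (-3 + 37)) - 16*1 = (-35 + 34) - 16 = -1 - 16 = -17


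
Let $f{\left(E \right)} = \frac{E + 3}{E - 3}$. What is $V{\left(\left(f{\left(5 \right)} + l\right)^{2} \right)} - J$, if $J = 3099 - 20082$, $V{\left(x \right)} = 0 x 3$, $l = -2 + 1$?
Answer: $16983$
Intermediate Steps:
$l = -1$
$f{\left(E \right)} = \frac{3 + E}{-3 + E}$
$V{\left(x \right)} = 0$ ($V{\left(x \right)} = 0 \cdot 3 = 0$)
$J = -16983$
$V{\left(\left(f{\left(5 \right)} + l\right)^{2} \right)} - J = 0 - -16983 = 0 + 16983 = 16983$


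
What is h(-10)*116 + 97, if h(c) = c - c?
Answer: 97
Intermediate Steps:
h(c) = 0
h(-10)*116 + 97 = 0*116 + 97 = 0 + 97 = 97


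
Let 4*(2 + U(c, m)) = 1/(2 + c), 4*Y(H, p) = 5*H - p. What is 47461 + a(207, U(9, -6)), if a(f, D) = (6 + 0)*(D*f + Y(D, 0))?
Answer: 3959155/88 ≈ 44990.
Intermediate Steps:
Y(H, p) = -p/4 + 5*H/4 (Y(H, p) = (5*H - p)/4 = (-p + 5*H)/4 = -p/4 + 5*H/4)
U(c, m) = -2 + 1/(4*(2 + c))
a(f, D) = 15*D/2 + 6*D*f (a(f, D) = (6 + 0)*(D*f + (-¼*0 + 5*D/4)) = 6*(D*f + (0 + 5*D/4)) = 6*(D*f + 5*D/4) = 6*(5*D/4 + D*f) = 15*D/2 + 6*D*f)
47461 + a(207, U(9, -6)) = 47461 + 3*((-15 - 8*9)/(4*(2 + 9)))*(5 + 4*207)/2 = 47461 + 3*((¼)*(-15 - 72)/11)*(5 + 828)/2 = 47461 + (3/2)*((¼)*(1/11)*(-87))*833 = 47461 + (3/2)*(-87/44)*833 = 47461 - 217413/88 = 3959155/88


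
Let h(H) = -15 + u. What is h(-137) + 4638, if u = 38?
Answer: 4661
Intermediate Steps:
h(H) = 23 (h(H) = -15 + 38 = 23)
h(-137) + 4638 = 23 + 4638 = 4661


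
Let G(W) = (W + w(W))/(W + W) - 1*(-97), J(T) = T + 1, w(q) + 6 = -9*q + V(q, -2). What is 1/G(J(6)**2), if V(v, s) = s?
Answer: 49/4553 ≈ 0.010762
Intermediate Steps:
w(q) = -8 - 9*q (w(q) = -6 + (-9*q - 2) = -6 + (-2 - 9*q) = -8 - 9*q)
J(T) = 1 + T
G(W) = 97 + (-8 - 8*W)/(2*W) (G(W) = (W + (-8 - 9*W))/(W + W) - 1*(-97) = (-8 - 8*W)/((2*W)) + 97 = (-8 - 8*W)*(1/(2*W)) + 97 = (-8 - 8*W)/(2*W) + 97 = 97 + (-8 - 8*W)/(2*W))
1/G(J(6)**2) = 1/(93 - 4/(1 + 6)**2) = 1/(93 - 4/(7**2)) = 1/(93 - 4/49) = 1/(4553/49) = 49/4553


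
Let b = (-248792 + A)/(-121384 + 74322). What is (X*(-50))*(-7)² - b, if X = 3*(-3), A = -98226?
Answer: 518685041/23531 ≈ 22043.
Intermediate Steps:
X = -9
b = 173509/23531 (b = (-248792 - 98226)/(-121384 + 74322) = -347018/(-47062) = -347018*(-1/47062) = 173509/23531 ≈ 7.3736)
(X*(-50))*(-7)² - b = -9*(-50)*(-7)² - 1*173509/23531 = 450*49 - 173509/23531 = 22050 - 173509/23531 = 518685041/23531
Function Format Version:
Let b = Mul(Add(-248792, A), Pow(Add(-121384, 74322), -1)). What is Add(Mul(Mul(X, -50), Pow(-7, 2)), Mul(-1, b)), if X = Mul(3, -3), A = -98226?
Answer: Rational(518685041, 23531) ≈ 22043.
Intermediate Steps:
X = -9
b = Rational(173509, 23531) (b = Mul(Add(-248792, -98226), Pow(Add(-121384, 74322), -1)) = Mul(-347018, Pow(-47062, -1)) = Mul(-347018, Rational(-1, 47062)) = Rational(173509, 23531) ≈ 7.3736)
Add(Mul(Mul(X, -50), Pow(-7, 2)), Mul(-1, b)) = Add(Mul(Mul(-9, -50), Pow(-7, 2)), Mul(-1, Rational(173509, 23531))) = Add(Mul(450, 49), Rational(-173509, 23531)) = Add(22050, Rational(-173509, 23531)) = Rational(518685041, 23531)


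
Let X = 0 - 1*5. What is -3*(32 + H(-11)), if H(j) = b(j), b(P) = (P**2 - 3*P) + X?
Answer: -543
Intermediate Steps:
X = -5 (X = 0 - 5 = -5)
b(P) = -5 + P**2 - 3*P (b(P) = (P**2 - 3*P) - 5 = -5 + P**2 - 3*P)
H(j) = -5 + j**2 - 3*j
-3*(32 + H(-11)) = -3*(32 + (-5 + (-11)**2 - 3*(-11))) = -3*(32 + (-5 + 121 + 33)) = -3*(32 + 149) = -3*181 = -543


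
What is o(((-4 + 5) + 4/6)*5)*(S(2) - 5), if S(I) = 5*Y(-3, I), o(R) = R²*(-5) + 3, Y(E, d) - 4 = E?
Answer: 0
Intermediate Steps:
Y(E, d) = 4 + E
o(R) = 3 - 5*R² (o(R) = -5*R² + 3 = 3 - 5*R²)
S(I) = 5 (S(I) = 5*(4 - 3) = 5*1 = 5)
o(((-4 + 5) + 4/6)*5)*(S(2) - 5) = (3 - 5*25*((-4 + 5) + 4/6)²)*(5 - 5) = (3 - 5*25*(1 + 4*(⅙))²)*0 = (3 - 5*25*(1 + ⅔)²)*0 = (3 - 5*((5/3)*5)²)*0 = (3 - 5*(25/3)²)*0 = (3 - 5*625/9)*0 = (3 - 3125/9)*0 = -3098/9*0 = 0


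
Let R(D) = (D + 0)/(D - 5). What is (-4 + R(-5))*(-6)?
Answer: 21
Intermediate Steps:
R(D) = D/(-5 + D)
(-4 + R(-5))*(-6) = (-4 - 5/(-5 - 5))*(-6) = (-4 - 5/(-10))*(-6) = (-4 - 5*(-⅒))*(-6) = (-4 + ½)*(-6) = -7/2*(-6) = 21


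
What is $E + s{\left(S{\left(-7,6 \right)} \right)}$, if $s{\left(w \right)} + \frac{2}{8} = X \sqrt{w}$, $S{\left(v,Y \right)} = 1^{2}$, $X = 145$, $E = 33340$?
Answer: $\frac{133939}{4} \approx 33485.0$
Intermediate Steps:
$S{\left(v,Y \right)} = 1$
$s{\left(w \right)} = - \frac{1}{4} + 145 \sqrt{w}$
$E + s{\left(S{\left(-7,6 \right)} \right)} = 33340 - \left(\frac{1}{4} - 145 \sqrt{1}\right) = 33340 + \left(- \frac{1}{4} + 145 \cdot 1\right) = 33340 + \left(- \frac{1}{4} + 145\right) = 33340 + \frac{579}{4} = \frac{133939}{4}$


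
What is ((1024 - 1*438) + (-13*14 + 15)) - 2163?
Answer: -1744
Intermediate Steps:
((1024 - 1*438) + (-13*14 + 15)) - 2163 = ((1024 - 438) + (-182 + 15)) - 2163 = (586 - 167) - 2163 = 419 - 2163 = -1744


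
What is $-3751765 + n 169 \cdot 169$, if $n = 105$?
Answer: $-752860$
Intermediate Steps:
$-3751765 + n 169 \cdot 169 = -3751765 + 105 \cdot 169 \cdot 169 = -3751765 + 17745 \cdot 169 = -3751765 + 2998905 = -752860$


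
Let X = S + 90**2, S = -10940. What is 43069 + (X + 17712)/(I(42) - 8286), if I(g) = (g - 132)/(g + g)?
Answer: 4996614103/116019 ≈ 43067.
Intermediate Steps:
I(g) = (-132 + g)/(2*g) (I(g) = (-132 + g)/((2*g)) = (-132 + g)*(1/(2*g)) = (-132 + g)/(2*g))
X = -2840 (X = -10940 + 90**2 = -10940 + 8100 = -2840)
43069 + (X + 17712)/(I(42) - 8286) = 43069 + (-2840 + 17712)/((1/2)*(-132 + 42)/42 - 8286) = 43069 + 14872/((1/2)*(1/42)*(-90) - 8286) = 43069 + 14872/(-15/14 - 8286) = 43069 + 14872/(-116019/14) = 43069 + 14872*(-14/116019) = 43069 - 208208/116019 = 4996614103/116019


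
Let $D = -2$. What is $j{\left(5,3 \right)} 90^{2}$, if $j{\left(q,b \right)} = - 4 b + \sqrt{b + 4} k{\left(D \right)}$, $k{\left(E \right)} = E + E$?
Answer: $-97200 - 32400 \sqrt{7} \approx -1.8292 \cdot 10^{5}$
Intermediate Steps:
$k{\left(E \right)} = 2 E$
$j{\left(q,b \right)} = - 4 b - 4 \sqrt{4 + b}$ ($j{\left(q,b \right)} = - 4 b + \sqrt{b + 4} \cdot 2 \left(-2\right) = - 4 b + \sqrt{4 + b} \left(-4\right) = - 4 b - 4 \sqrt{4 + b}$)
$j{\left(5,3 \right)} 90^{2} = \left(\left(-4\right) 3 - 4 \sqrt{4 + 3}\right) 90^{2} = \left(-12 - 4 \sqrt{7}\right) 8100 = -97200 - 32400 \sqrt{7}$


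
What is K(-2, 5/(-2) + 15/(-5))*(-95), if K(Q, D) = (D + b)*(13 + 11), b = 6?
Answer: -1140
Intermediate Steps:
K(Q, D) = 144 + 24*D (K(Q, D) = (D + 6)*(13 + 11) = (6 + D)*24 = 144 + 24*D)
K(-2, 5/(-2) + 15/(-5))*(-95) = (144 + 24*(5/(-2) + 15/(-5)))*(-95) = (144 + 24*(5*(-½) + 15*(-⅕)))*(-95) = (144 + 24*(-5/2 - 3))*(-95) = (144 + 24*(-11/2))*(-95) = (144 - 132)*(-95) = 12*(-95) = -1140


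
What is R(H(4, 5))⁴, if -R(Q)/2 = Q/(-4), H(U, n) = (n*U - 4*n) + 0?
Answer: 0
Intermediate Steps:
H(U, n) = -4*n + U*n (H(U, n) = (U*n - 4*n) + 0 = (-4*n + U*n) + 0 = -4*n + U*n)
R(Q) = Q/2 (R(Q) = -2*Q/(-4) = -2*Q*(-1)/4 = -(-1)*Q/2 = Q/2)
R(H(4, 5))⁴ = ((5*(-4 + 4))/2)⁴ = ((5*0)/2)⁴ = ((½)*0)⁴ = 0⁴ = 0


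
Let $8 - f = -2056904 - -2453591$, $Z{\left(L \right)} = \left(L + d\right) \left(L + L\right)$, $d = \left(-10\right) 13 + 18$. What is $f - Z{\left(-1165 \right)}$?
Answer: $-3372089$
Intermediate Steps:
$d = -112$ ($d = -130 + 18 = -112$)
$Z{\left(L \right)} = 2 L \left(-112 + L\right)$ ($Z{\left(L \right)} = \left(L - 112\right) \left(L + L\right) = \left(-112 + L\right) 2 L = 2 L \left(-112 + L\right)$)
$f = -396679$ ($f = 8 - \left(-2056904 - -2453591\right) = 8 - \left(-2056904 + 2453591\right) = 8 - 396687 = -396679$)
$f - Z{\left(-1165 \right)} = -396679 - 2 \left(-1165\right) \left(-112 - 1165\right) = -396679 - 2 \left(-1165\right) \left(-1277\right) = -396679 - 2975410 = -3372089$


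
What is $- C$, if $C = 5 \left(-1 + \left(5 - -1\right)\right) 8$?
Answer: $-200$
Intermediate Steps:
$C = 200$ ($C = 5 \left(-1 + \left(5 + 1\right)\right) 8 = 5 \left(-1 + 6\right) 8 = 5 \cdot 5 \cdot 8 = 25 \cdot 8 = 200$)
$- C = \left(-1\right) 200 = -200$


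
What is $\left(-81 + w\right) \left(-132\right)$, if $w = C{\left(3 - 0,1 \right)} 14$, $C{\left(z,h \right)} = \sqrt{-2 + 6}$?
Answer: $6996$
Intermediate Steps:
$C{\left(z,h \right)} = 2$ ($C{\left(z,h \right)} = \sqrt{4} = 2$)
$w = 28$ ($w = 2 \cdot 14 = 28$)
$\left(-81 + w\right) \left(-132\right) = \left(-81 + 28\right) \left(-132\right) = \left(-53\right) \left(-132\right) = 6996$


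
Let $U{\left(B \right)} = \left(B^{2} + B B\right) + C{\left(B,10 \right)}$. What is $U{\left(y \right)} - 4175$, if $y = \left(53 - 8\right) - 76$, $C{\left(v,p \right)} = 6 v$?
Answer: $-2439$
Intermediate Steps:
$y = -31$ ($y = 45 - 76 = -31$)
$U{\left(B \right)} = 2 B^{2} + 6 B$ ($U{\left(B \right)} = \left(B^{2} + B B\right) + 6 B = \left(B^{2} + B^{2}\right) + 6 B = 2 B^{2} + 6 B$)
$U{\left(y \right)} - 4175 = 2 \left(-31\right) \left(3 - 31\right) - 4175 = 2 \left(-31\right) \left(-28\right) - 4175 = 1736 - 4175 = -2439$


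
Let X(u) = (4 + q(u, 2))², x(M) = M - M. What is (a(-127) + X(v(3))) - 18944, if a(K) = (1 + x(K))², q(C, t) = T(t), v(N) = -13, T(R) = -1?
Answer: -18934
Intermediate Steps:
q(C, t) = -1
x(M) = 0
X(u) = 9 (X(u) = (4 - 1)² = 3² = 9)
a(K) = 1 (a(K) = (1 + 0)² = 1² = 1)
(a(-127) + X(v(3))) - 18944 = (1 + 9) - 18944 = 10 - 18944 = -18934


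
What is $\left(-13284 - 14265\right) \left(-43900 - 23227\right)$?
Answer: $1849281723$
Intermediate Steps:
$\left(-13284 - 14265\right) \left(-43900 - 23227\right) = - 27549 \left(-43900 - 23227\right) = \left(-27549\right) \left(-67127\right) = 1849281723$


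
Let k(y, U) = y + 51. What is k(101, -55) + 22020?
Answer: 22172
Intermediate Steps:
k(y, U) = 51 + y
k(101, -55) + 22020 = (51 + 101) + 22020 = 152 + 22020 = 22172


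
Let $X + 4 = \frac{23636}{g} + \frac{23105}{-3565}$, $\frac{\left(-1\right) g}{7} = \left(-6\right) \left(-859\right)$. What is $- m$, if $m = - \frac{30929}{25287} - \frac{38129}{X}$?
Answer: $- \frac{12396513014735912}{3621899517447} \approx -3422.7$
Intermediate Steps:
$g = -36078$ ($g = - 7 \left(\left(-6\right) \left(-859\right)\right) = \left(-7\right) 5154 = -36078$)
$X = - \frac{143231681}{12861807}$ ($X = -4 + \left(\frac{23636}{-36078} + \frac{23105}{-3565}\right) = -4 + \left(23636 \left(- \frac{1}{36078}\right) + 23105 \left(- \frac{1}{3565}\right)\right) = -4 - \frac{91784453}{12861807} = - \frac{143231681}{12861807} \approx -11.136$)
$m = \frac{12396513014735912}{3621899517447}$ ($m = - \frac{30929}{25287} - \frac{38129}{- \frac{143231681}{12861807}} = \left(-30929\right) \frac{1}{25287} - - \frac{490407839103}{143231681} = - \frac{30929}{25287} + \frac{490407839103}{143231681} = \frac{12396513014735912}{3621899517447} \approx 3422.7$)
$- m = \left(-1\right) \frac{12396513014735912}{3621899517447} = - \frac{12396513014735912}{3621899517447}$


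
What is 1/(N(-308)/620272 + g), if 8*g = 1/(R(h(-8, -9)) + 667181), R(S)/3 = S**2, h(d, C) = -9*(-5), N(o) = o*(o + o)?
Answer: 208800922816/63867795951 ≈ 3.2693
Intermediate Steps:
N(o) = 2*o**2 (N(o) = o*(2*o) = 2*o**2)
h(d, C) = 45
R(S) = 3*S**2
g = 1/5386048 (g = 1/(8*(3*45**2 + 667181)) = 1/(8*(3*2025 + 667181)) = 1/(8*(6075 + 667181)) = (1/8)/673256 = (1/8)*(1/673256) = 1/5386048 ≈ 1.8566e-7)
1/(N(-308)/620272 + g) = 1/((2*(-308)**2)/620272 + 1/5386048) = 1/((2*94864)*(1/620272) + 1/5386048) = 1/(189728*(1/620272) + 1/5386048) = 1/(11858/38767 + 1/5386048) = 1/(63867795951/208800922816) = 208800922816/63867795951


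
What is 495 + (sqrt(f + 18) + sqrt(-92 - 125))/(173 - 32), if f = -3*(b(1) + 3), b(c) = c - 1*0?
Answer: 495 + sqrt(6)/141 + I*sqrt(217)/141 ≈ 495.02 + 0.10447*I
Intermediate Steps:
b(c) = c (b(c) = c + 0 = c)
f = -12 (f = -3*(1 + 3) = -3*4 = -12)
495 + (sqrt(f + 18) + sqrt(-92 - 125))/(173 - 32) = 495 + (sqrt(-12 + 18) + sqrt(-92 - 125))/(173 - 32) = 495 + (sqrt(6) + sqrt(-217))/141 = 495 + (sqrt(6) + I*sqrt(217))*(1/141) = 495 + (sqrt(6)/141 + I*sqrt(217)/141) = 495 + sqrt(6)/141 + I*sqrt(217)/141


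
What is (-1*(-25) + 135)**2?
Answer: 25600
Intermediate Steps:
(-1*(-25) + 135)**2 = (25 + 135)**2 = 160**2 = 25600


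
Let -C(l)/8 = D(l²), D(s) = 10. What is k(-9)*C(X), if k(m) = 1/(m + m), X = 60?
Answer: 40/9 ≈ 4.4444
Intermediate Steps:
k(m) = 1/(2*m)
C(l) = -80 (C(l) = -8*10 = -80)
k(-9)*C(X) = ((½)/(-9))*(-80) = ((½)*(-⅑))*(-80) = -1/18*(-80) = 40/9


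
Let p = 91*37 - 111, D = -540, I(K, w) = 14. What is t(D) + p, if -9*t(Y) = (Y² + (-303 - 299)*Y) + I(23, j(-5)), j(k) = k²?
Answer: -587390/9 ≈ -65266.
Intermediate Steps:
t(Y) = -14/9 - Y²/9 + 602*Y/9 (t(Y) = -((Y² + (-303 - 299)*Y) + 14)/9 = -((Y² - 602*Y) + 14)/9 = -(14 + Y² - 602*Y)/9 = -14/9 - Y²/9 + 602*Y/9)
p = 3256 (p = 3367 - 111 = 3256)
t(D) + p = (-14/9 - ⅑*(-540)² + (602/9)*(-540)) + 3256 = (-14/9 - ⅑*291600 - 36120) + 3256 = (-14/9 - 32400 - 36120) + 3256 = -616694/9 + 3256 = -587390/9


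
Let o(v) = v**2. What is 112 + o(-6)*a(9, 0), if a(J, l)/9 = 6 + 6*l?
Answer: 2056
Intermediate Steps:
a(J, l) = 54 + 54*l (a(J, l) = 9*(6 + 6*l) = 54 + 54*l)
112 + o(-6)*a(9, 0) = 112 + (-6)**2*(54 + 54*0) = 112 + 36*(54 + 0) = 112 + 36*54 = 112 + 1944 = 2056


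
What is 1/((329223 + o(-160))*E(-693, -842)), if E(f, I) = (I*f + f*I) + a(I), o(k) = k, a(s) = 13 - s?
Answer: 1/384301818621 ≈ 2.6021e-12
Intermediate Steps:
E(f, I) = 13 - I + 2*I*f (E(f, I) = (I*f + f*I) + (13 - I) = (I*f + I*f) + (13 - I) = 2*I*f + (13 - I) = 13 - I + 2*I*f)
1/((329223 + o(-160))*E(-693, -842)) = 1/((329223 - 160)*(13 - 1*(-842) + 2*(-842)*(-693))) = 1/(329063*(13 + 842 + 1167012)) = (1/329063)/1167867 = (1/329063)*(1/1167867) = 1/384301818621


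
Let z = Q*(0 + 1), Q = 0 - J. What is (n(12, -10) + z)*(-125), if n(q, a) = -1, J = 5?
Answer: 750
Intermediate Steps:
Q = -5 (Q = 0 - 1*5 = 0 - 5 = -5)
z = -5 (z = -5*(0 + 1) = -5*1 = -5)
(n(12, -10) + z)*(-125) = (-1 - 5)*(-125) = -6*(-125) = 750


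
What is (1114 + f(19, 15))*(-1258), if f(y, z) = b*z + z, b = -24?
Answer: -967402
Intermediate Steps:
f(y, z) = -23*z (f(y, z) = -24*z + z = -23*z)
(1114 + f(19, 15))*(-1258) = (1114 - 23*15)*(-1258) = (1114 - 345)*(-1258) = 769*(-1258) = -967402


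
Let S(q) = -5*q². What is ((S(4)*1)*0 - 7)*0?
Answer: 0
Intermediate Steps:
((S(4)*1)*0 - 7)*0 = ((-5*4²*1)*0 - 7)*0 = ((-5*16*1)*0 - 7)*0 = (-80*1*0 - 7)*0 = (-80*0 - 7)*0 = (0 - 7)*0 = -7*0 = 0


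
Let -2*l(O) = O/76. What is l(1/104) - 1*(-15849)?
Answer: 250540991/15808 ≈ 15849.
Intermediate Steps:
l(O) = -O/152 (l(O) = -O/(2*76) = -O/152)
l(1/104) - 1*(-15849) = -1/152/104 - 1*(-15849) = -1/152*1/104 + 15849 = -1/15808 + 15849 = 250540991/15808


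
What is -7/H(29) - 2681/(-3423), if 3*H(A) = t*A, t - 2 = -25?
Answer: 265730/326163 ≈ 0.81472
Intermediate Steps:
t = -23 (t = 2 - 25 = -23)
H(A) = -23*A/3 (H(A) = (-23*A)/3 = -23*A/3)
-7/H(29) - 2681/(-3423) = -7/((-23/3*29)) - 2681/(-3423) = -7/(-667/3) - 2681*(-1/3423) = -7*(-3/667) + 383/489 = 21/667 + 383/489 = 265730/326163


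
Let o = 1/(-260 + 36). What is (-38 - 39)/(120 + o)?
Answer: -17248/26879 ≈ -0.64169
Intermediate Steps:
o = -1/224 (o = 1/(-224) = -1/224 ≈ -0.0044643)
(-38 - 39)/(120 + o) = (-38 - 39)/(120 - 1/224) = -77/26879/224 = -77*224/26879 = -17248/26879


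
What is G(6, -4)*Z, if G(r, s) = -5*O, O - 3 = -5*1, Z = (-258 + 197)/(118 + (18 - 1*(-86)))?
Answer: -305/111 ≈ -2.7477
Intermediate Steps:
Z = -61/222 (Z = -61/(118 + (18 + 86)) = -61/(118 + 104) = -61/222 ≈ -0.27477)
O = -2 (O = 3 - 5*1 = 3 - 5 = -2)
G(r, s) = 10 (G(r, s) = -5*(-2) = 10)
G(6, -4)*Z = 10*(-61/222) = -305/111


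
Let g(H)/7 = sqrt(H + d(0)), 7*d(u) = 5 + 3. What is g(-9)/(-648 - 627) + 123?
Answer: 123 - I*sqrt(385)/1275 ≈ 123.0 - 0.015389*I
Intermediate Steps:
d(u) = 8/7 (d(u) = (5 + 3)/7 = (1/7)*8 = 8/7)
g(H) = 7*sqrt(8/7 + H) (g(H) = 7*sqrt(H + 8/7) = 7*sqrt(8/7 + H))
g(-9)/(-648 - 627) + 123 = sqrt(56 + 49*(-9))/(-648 - 627) + 123 = sqrt(56 - 441)/(-1275) + 123 = -I*sqrt(385)/1275 + 123 = 123 - I*sqrt(385)/1275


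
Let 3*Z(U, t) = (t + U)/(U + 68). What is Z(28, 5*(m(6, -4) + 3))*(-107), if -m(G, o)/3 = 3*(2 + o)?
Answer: -14231/288 ≈ -49.413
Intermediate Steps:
m(G, o) = -18 - 9*o (m(G, o) = -9*(2 + o) = -3*(6 + 3*o) = -18 - 9*o)
Z(U, t) = (U + t)/(3*(68 + U)) (Z(U, t) = ((t + U)/(U + 68))/3 = ((U + t)/(68 + U))/3 = (U + t)/(3*(68 + U)))
Z(28, 5*(m(6, -4) + 3))*(-107) = ((28 + 5*((-18 - 9*(-4)) + 3))/(3*(68 + 28)))*(-107) = ((⅓)*(28 + 5*((-18 + 36) + 3))/96)*(-107) = ((⅓)*(1/96)*(28 + 5*(18 + 3)))*(-107) = ((⅓)*(1/96)*(28 + 5*21))*(-107) = ((⅓)*(1/96)*(28 + 105))*(-107) = ((⅓)*(1/96)*133)*(-107) = (133/288)*(-107) = -14231/288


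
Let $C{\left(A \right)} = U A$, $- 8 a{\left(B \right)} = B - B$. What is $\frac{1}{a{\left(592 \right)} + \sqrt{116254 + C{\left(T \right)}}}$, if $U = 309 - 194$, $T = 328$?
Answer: $\frac{\sqrt{153974}}{153974} \approx 0.0025485$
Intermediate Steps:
$U = 115$ ($U = 309 - 194 = 115$)
$a{\left(B \right)} = 0$ ($a{\left(B \right)} = - \frac{B - B}{8} = \left(- \frac{1}{8}\right) 0 = 0$)
$C{\left(A \right)} = 115 A$
$\frac{1}{a{\left(592 \right)} + \sqrt{116254 + C{\left(T \right)}}} = \frac{1}{0 + \sqrt{116254 + 115 \cdot 328}} = \frac{1}{0 + \sqrt{116254 + 37720}} = \frac{1}{0 + \sqrt{153974}} = \frac{1}{\sqrt{153974}} = \frac{\sqrt{153974}}{153974}$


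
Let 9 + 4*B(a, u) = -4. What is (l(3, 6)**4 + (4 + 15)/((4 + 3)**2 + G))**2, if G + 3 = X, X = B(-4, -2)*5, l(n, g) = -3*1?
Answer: 94381225/14161 ≈ 6664.9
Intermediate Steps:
B(a, u) = -13/4 (B(a, u) = -9/4 + (1/4)*(-4) = -9/4 - 1 = -13/4)
l(n, g) = -3
X = -65/4 (X = -13/4*5 = -65/4 ≈ -16.250)
G = -77/4 (G = -3 - 65/4 = -77/4 ≈ -19.250)
(l(3, 6)**4 + (4 + 15)/((4 + 3)**2 + G))**2 = ((-3)**4 + (4 + 15)/((4 + 3)**2 - 77/4))**2 = (81 + 19/(7**2 - 77/4))**2 = (81 + 19/(49 - 77/4))**2 = (81 + 19/(119/4))**2 = (81 + 19*(4/119))**2 = (81 + 76/119)**2 = (9715/119)**2 = 94381225/14161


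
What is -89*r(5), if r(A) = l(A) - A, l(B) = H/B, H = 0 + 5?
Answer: 356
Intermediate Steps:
H = 5
l(B) = 5/B
r(A) = -A + 5/A (r(A) = 5/A - A = -A + 5/A)
-89*r(5) = -89*(-1*5 + 5/5) = -89*(-5 + 5*(1/5)) = -89*(-5 + 1) = -89*(-4) = 356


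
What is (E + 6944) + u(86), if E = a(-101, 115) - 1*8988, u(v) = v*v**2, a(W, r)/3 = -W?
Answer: 634315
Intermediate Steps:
a(W, r) = -3*W (a(W, r) = 3*(-W) = -3*W)
u(v) = v**3
E = -8685 (E = -3*(-101) - 1*8988 = 303 - 8988 = -8685)
(E + 6944) + u(86) = (-8685 + 6944) + 86**3 = -1741 + 636056 = 634315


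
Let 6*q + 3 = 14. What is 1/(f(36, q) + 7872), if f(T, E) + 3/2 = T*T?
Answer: 2/18333 ≈ 0.00010909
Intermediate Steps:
q = 11/6 (q = -½ + (⅙)*14 = -½ + 7/3 = 11/6 ≈ 1.8333)
f(T, E) = -3/2 + T² (f(T, E) = -3/2 + T*T = -3/2 + T²)
1/(f(36, q) + 7872) = 1/((-3/2 + 36²) + 7872) = 1/((-3/2 + 1296) + 7872) = 1/(2589/2 + 7872) = 1/(18333/2) = 2/18333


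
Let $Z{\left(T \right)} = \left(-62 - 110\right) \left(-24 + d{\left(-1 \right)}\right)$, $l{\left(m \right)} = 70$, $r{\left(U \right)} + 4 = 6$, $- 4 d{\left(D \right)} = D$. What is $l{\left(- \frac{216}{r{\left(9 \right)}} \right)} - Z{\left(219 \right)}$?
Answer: $-4015$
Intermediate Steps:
$d{\left(D \right)} = - \frac{D}{4}$
$r{\left(U \right)} = 2$ ($r{\left(U \right)} = -4 + 6 = 2$)
$Z{\left(T \right)} = 4085$ ($Z{\left(T \right)} = \left(-62 - 110\right) \left(-24 - - \frac{1}{4}\right) = - 172 \left(-24 + \frac{1}{4}\right) = \left(-172\right) \left(- \frac{95}{4}\right) = 4085$)
$l{\left(- \frac{216}{r{\left(9 \right)}} \right)} - Z{\left(219 \right)} = 70 - 4085 = -4015$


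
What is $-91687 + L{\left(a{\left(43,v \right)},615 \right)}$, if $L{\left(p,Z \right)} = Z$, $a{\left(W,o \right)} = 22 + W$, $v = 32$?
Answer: $-91072$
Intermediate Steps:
$-91687 + L{\left(a{\left(43,v \right)},615 \right)} = -91687 + 615 = -91072$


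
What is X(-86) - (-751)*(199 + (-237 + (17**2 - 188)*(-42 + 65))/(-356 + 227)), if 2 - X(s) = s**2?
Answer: 16758509/129 ≈ 1.2991e+5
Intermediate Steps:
X(s) = 2 - s**2
X(-86) - (-751)*(199 + (-237 + (17**2 - 188)*(-42 + 65))/(-356 + 227)) = (2 - 1*(-86)**2) - (-751)*(199 + (-237 + (17**2 - 188)*(-42 + 65))/(-356 + 227)) = (2 - 1*7396) - (-751)*(199 + (-237 + (289 - 188)*23)/(-129)) = (2 - 7396) - (-751)*(199 + (-237 + 101*23)*(-1/129)) = -7394 - (-751)*(199 + (-237 + 2323)*(-1/129)) = -7394 - (-751)*(199 + 2086*(-1/129)) = -7394 - (-751)*(199 - 2086/129) = -7394 - (-751)*23585/129 = -7394 - 1*(-17712335/129) = -7394 + 17712335/129 = 16758509/129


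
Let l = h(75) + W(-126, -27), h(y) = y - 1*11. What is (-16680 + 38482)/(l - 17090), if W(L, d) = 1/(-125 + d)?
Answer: -3313904/2587953 ≈ -1.2805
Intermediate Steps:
h(y) = -11 + y (h(y) = y - 11 = -11 + y)
l = 9727/152 (l = (-11 + 75) + 1/(-125 - 27) = 64 + 1/(-152) = 64 - 1/152 = 9727/152 ≈ 63.993)
(-16680 + 38482)/(l - 17090) = (-16680 + 38482)/(9727/152 - 17090) = 21802/(-2587953/152) = 21802*(-152/2587953) = -3313904/2587953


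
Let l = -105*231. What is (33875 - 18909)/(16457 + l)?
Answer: -1069/557 ≈ -1.9192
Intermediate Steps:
l = -24255
(33875 - 18909)/(16457 + l) = (33875 - 18909)/(16457 - 24255) = 14966/(-7798) = 14966*(-1/7798) = -1069/557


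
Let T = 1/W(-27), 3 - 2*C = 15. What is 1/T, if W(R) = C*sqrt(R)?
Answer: -18*I*sqrt(3) ≈ -31.177*I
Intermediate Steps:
C = -6 (C = 3/2 - 1/2*15 = 3/2 - 15/2 = -6)
W(R) = -6*sqrt(R)
T = I*sqrt(3)/54 (T = 1/(-18*I*sqrt(3)) = I*sqrt(3)/54 ≈ 0.032075*I)
1/T = 1/(I*sqrt(3)/54) = -18*I*sqrt(3)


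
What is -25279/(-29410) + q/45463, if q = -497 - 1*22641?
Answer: 27574741/78650990 ≈ 0.35060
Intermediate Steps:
q = -23138 (q = -497 - 22641 = -23138)
-25279/(-29410) + q/45463 = -25279/(-29410) - 23138/45463 = -25279*(-1/29410) - 23138*1/45463 = 1487/1730 - 23138/45463 = 27574741/78650990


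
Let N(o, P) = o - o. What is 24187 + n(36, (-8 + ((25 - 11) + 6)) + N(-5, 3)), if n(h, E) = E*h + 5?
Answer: 24624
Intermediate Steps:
N(o, P) = 0
n(h, E) = 5 + E*h
24187 + n(36, (-8 + ((25 - 11) + 6)) + N(-5, 3)) = 24187 + (5 + ((-8 + ((25 - 11) + 6)) + 0)*36) = 24187 + (5 + ((-8 + (14 + 6)) + 0)*36) = 24187 + (5 + ((-8 + 20) + 0)*36) = 24187 + (5 + (12 + 0)*36) = 24187 + (5 + 12*36) = 24187 + (5 + 432) = 24187 + 437 = 24624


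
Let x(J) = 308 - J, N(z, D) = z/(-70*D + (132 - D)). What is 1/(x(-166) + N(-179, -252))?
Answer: 18024/8543197 ≈ 0.0021097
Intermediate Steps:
N(z, D) = z/(132 - 71*D)
1/(x(-166) + N(-179, -252)) = 1/((308 - 1*(-166)) - 1*(-179)/(-132 + 71*(-252))) = 1/((308 + 166) - 1*(-179)/(-132 - 17892)) = 1/(474 - 1*(-179)/(-18024)) = 1/(474 - 1*(-179)*(-1/18024)) = 1/(474 - 179/18024) = 1/(8543197/18024) = 18024/8543197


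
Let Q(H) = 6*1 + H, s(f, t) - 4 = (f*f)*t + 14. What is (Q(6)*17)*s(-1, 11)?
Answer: 5916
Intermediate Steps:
s(f, t) = 18 + t*f² (s(f, t) = 4 + ((f*f)*t + 14) = 4 + (f²*t + 14) = 4 + (t*f² + 14) = 4 + (14 + t*f²) = 18 + t*f²)
Q(H) = 6 + H
(Q(6)*17)*s(-1, 11) = ((6 + 6)*17)*(18 + 11*(-1)²) = (12*17)*(18 + 11*1) = 204*(18 + 11) = 204*29 = 5916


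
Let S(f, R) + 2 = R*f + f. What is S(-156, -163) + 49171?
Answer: 74441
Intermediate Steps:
S(f, R) = -2 + f + R*f (S(f, R) = -2 + (R*f + f) = -2 + (f + R*f) = -2 + f + R*f)
S(-156, -163) + 49171 = (-2 - 156 - 163*(-156)) + 49171 = (-2 - 156 + 25428) + 49171 = 25270 + 49171 = 74441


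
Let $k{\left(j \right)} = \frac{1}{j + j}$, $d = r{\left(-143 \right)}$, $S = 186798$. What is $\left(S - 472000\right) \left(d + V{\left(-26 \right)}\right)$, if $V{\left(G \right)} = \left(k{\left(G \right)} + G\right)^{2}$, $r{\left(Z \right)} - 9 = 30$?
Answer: $- \frac{276084805065}{1352} \approx -2.042 \cdot 10^{8}$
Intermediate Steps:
$r{\left(Z \right)} = 39$ ($r{\left(Z \right)} = 9 + 30 = 39$)
$d = 39$
$k{\left(j \right)} = \frac{1}{2 j}$
$V{\left(G \right)} = \left(G + \frac{1}{2 G}\right)^{2}$ ($V{\left(G \right)} = \left(\frac{1}{2 G} + G\right)^{2} = \left(G + \frac{1}{2 G}\right)^{2}$)
$\left(S - 472000\right) \left(d + V{\left(-26 \right)}\right) = \left(186798 - 472000\right) \left(39 + \left(-26 + \frac{1}{2 \left(-26\right)}\right)^{2}\right) = - 285202 \left(39 + \left(-26 + \frac{1}{2} \left(- \frac{1}{26}\right)\right)^{2}\right) = - 285202 \left(39 + \left(-26 - \frac{1}{52}\right)^{2}\right) = - 285202 \left(39 + \left(- \frac{1353}{52}\right)^{2}\right) = - 285202 \left(39 + \frac{1830609}{2704}\right) = \left(-285202\right) \frac{1936065}{2704} = - \frac{276084805065}{1352}$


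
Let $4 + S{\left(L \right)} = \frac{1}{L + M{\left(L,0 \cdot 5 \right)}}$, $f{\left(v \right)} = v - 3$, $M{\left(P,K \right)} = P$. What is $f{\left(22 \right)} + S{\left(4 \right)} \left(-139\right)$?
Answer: $\frac{4461}{8} \approx 557.63$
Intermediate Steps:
$f{\left(v \right)} = -3 + v$
$S{\left(L \right)} = -4 + \frac{1}{2 L}$ ($S{\left(L \right)} = -4 + \frac{1}{L + L} = -4 + \frac{1}{2 L}$)
$f{\left(22 \right)} + S{\left(4 \right)} \left(-139\right) = \left(-3 + 22\right) + \left(-4 + \frac{1}{2 \cdot 4}\right) \left(-139\right) = 19 + \left(-4 + \frac{1}{2} \cdot \frac{1}{4}\right) \left(-139\right) = 19 + \left(-4 + \frac{1}{8}\right) \left(-139\right) = 19 - - \frac{4309}{8} = 19 + \frac{4309}{8} = \frac{4461}{8}$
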